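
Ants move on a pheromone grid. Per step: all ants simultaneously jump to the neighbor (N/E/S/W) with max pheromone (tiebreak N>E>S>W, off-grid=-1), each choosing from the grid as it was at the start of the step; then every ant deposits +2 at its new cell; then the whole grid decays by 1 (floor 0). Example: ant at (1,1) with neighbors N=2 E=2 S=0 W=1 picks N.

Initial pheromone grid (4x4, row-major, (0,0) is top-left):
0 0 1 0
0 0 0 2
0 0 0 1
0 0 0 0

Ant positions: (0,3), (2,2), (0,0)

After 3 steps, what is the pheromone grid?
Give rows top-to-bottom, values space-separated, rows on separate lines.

After step 1: ants at (1,3),(2,3),(0,1)
  0 1 0 0
  0 0 0 3
  0 0 0 2
  0 0 0 0
After step 2: ants at (2,3),(1,3),(0,2)
  0 0 1 0
  0 0 0 4
  0 0 0 3
  0 0 0 0
After step 3: ants at (1,3),(2,3),(0,3)
  0 0 0 1
  0 0 0 5
  0 0 0 4
  0 0 0 0

0 0 0 1
0 0 0 5
0 0 0 4
0 0 0 0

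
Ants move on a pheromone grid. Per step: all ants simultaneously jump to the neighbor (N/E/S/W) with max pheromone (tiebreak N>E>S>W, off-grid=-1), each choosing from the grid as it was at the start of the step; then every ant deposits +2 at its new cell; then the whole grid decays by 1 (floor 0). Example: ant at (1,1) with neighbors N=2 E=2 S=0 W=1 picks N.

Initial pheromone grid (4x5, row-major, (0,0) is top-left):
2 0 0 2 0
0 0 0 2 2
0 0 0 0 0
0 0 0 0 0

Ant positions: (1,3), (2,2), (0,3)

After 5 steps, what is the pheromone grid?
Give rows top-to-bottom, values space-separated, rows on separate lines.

After step 1: ants at (0,3),(1,2),(1,3)
  1 0 0 3 0
  0 0 1 3 1
  0 0 0 0 0
  0 0 0 0 0
After step 2: ants at (1,3),(1,3),(0,3)
  0 0 0 4 0
  0 0 0 6 0
  0 0 0 0 0
  0 0 0 0 0
After step 3: ants at (0,3),(0,3),(1,3)
  0 0 0 7 0
  0 0 0 7 0
  0 0 0 0 0
  0 0 0 0 0
After step 4: ants at (1,3),(1,3),(0,3)
  0 0 0 8 0
  0 0 0 10 0
  0 0 0 0 0
  0 0 0 0 0
After step 5: ants at (0,3),(0,3),(1,3)
  0 0 0 11 0
  0 0 0 11 0
  0 0 0 0 0
  0 0 0 0 0

0 0 0 11 0
0 0 0 11 0
0 0 0 0 0
0 0 0 0 0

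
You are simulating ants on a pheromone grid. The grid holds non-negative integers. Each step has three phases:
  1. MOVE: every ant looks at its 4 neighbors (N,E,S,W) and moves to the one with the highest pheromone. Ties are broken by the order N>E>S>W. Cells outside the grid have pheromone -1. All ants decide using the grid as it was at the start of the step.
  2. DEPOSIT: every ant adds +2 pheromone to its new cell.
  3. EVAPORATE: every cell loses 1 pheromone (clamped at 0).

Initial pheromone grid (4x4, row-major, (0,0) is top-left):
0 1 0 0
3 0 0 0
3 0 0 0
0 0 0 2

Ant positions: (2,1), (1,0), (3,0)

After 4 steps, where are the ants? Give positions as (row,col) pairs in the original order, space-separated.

Step 1: ant0:(2,1)->W->(2,0) | ant1:(1,0)->S->(2,0) | ant2:(3,0)->N->(2,0)
  grid max=8 at (2,0)
Step 2: ant0:(2,0)->N->(1,0) | ant1:(2,0)->N->(1,0) | ant2:(2,0)->N->(1,0)
  grid max=7 at (1,0)
Step 3: ant0:(1,0)->S->(2,0) | ant1:(1,0)->S->(2,0) | ant2:(1,0)->S->(2,0)
  grid max=12 at (2,0)
Step 4: ant0:(2,0)->N->(1,0) | ant1:(2,0)->N->(1,0) | ant2:(2,0)->N->(1,0)
  grid max=11 at (1,0)

(1,0) (1,0) (1,0)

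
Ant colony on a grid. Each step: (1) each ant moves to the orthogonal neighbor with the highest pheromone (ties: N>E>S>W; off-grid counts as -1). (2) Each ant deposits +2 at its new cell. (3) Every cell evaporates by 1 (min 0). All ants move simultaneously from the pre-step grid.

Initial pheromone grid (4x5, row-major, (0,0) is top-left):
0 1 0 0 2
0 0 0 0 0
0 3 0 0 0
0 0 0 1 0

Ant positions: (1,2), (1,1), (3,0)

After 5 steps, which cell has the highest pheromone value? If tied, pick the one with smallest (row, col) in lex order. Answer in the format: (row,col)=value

Answer: (2,1)=8

Derivation:
Step 1: ant0:(1,2)->N->(0,2) | ant1:(1,1)->S->(2,1) | ant2:(3,0)->N->(2,0)
  grid max=4 at (2,1)
Step 2: ant0:(0,2)->E->(0,3) | ant1:(2,1)->W->(2,0) | ant2:(2,0)->E->(2,1)
  grid max=5 at (2,1)
Step 3: ant0:(0,3)->E->(0,4) | ant1:(2,0)->E->(2,1) | ant2:(2,1)->W->(2,0)
  grid max=6 at (2,1)
Step 4: ant0:(0,4)->S->(1,4) | ant1:(2,1)->W->(2,0) | ant2:(2,0)->E->(2,1)
  grid max=7 at (2,1)
Step 5: ant0:(1,4)->N->(0,4) | ant1:(2,0)->E->(2,1) | ant2:(2,1)->W->(2,0)
  grid max=8 at (2,1)
Final grid:
  0 0 0 0 1
  0 0 0 0 0
  5 8 0 0 0
  0 0 0 0 0
Max pheromone 8 at (2,1)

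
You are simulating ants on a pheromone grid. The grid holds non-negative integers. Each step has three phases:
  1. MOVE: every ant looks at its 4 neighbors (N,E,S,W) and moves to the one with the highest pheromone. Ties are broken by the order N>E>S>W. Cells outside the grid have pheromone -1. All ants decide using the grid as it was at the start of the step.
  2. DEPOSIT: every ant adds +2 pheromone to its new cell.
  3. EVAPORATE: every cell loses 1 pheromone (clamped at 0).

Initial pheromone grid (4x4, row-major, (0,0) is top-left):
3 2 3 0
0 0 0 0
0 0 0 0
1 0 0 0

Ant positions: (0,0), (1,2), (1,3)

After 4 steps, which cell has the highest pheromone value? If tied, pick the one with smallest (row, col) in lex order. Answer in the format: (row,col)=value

Step 1: ant0:(0,0)->E->(0,1) | ant1:(1,2)->N->(0,2) | ant2:(1,3)->N->(0,3)
  grid max=4 at (0,2)
Step 2: ant0:(0,1)->E->(0,2) | ant1:(0,2)->W->(0,1) | ant2:(0,3)->W->(0,2)
  grid max=7 at (0,2)
Step 3: ant0:(0,2)->W->(0,1) | ant1:(0,1)->E->(0,2) | ant2:(0,2)->W->(0,1)
  grid max=8 at (0,2)
Step 4: ant0:(0,1)->E->(0,2) | ant1:(0,2)->W->(0,1) | ant2:(0,1)->E->(0,2)
  grid max=11 at (0,2)
Final grid:
  0 8 11 0
  0 0 0 0
  0 0 0 0
  0 0 0 0
Max pheromone 11 at (0,2)

Answer: (0,2)=11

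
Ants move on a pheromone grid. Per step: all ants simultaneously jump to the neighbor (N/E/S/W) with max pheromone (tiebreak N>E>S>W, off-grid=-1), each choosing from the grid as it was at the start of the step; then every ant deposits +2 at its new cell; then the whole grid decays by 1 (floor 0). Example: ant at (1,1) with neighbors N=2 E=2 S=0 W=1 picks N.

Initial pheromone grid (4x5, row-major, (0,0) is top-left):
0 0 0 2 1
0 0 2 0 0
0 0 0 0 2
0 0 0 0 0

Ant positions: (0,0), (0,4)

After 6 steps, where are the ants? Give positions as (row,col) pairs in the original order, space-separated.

Step 1: ant0:(0,0)->E->(0,1) | ant1:(0,4)->W->(0,3)
  grid max=3 at (0,3)
Step 2: ant0:(0,1)->E->(0,2) | ant1:(0,3)->E->(0,4)
  grid max=2 at (0,3)
Step 3: ant0:(0,2)->E->(0,3) | ant1:(0,4)->W->(0,3)
  grid max=5 at (0,3)
Step 4: ant0:(0,3)->E->(0,4) | ant1:(0,3)->E->(0,4)
  grid max=4 at (0,3)
Step 5: ant0:(0,4)->W->(0,3) | ant1:(0,4)->W->(0,3)
  grid max=7 at (0,3)
Step 6: ant0:(0,3)->E->(0,4) | ant1:(0,3)->E->(0,4)
  grid max=6 at (0,3)

(0,4) (0,4)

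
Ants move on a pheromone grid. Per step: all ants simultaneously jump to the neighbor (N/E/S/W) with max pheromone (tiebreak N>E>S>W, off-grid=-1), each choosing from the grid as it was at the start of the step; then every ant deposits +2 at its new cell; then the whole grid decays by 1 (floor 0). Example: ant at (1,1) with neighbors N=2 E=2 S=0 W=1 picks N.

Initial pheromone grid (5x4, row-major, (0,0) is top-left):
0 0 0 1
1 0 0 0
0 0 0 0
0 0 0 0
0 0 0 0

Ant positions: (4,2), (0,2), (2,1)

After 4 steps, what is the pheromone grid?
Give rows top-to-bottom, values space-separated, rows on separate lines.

After step 1: ants at (3,2),(0,3),(1,1)
  0 0 0 2
  0 1 0 0
  0 0 0 0
  0 0 1 0
  0 0 0 0
After step 2: ants at (2,2),(1,3),(0,1)
  0 1 0 1
  0 0 0 1
  0 0 1 0
  0 0 0 0
  0 0 0 0
After step 3: ants at (1,2),(0,3),(0,2)
  0 0 1 2
  0 0 1 0
  0 0 0 0
  0 0 0 0
  0 0 0 0
After step 4: ants at (0,2),(0,2),(0,3)
  0 0 4 3
  0 0 0 0
  0 0 0 0
  0 0 0 0
  0 0 0 0

0 0 4 3
0 0 0 0
0 0 0 0
0 0 0 0
0 0 0 0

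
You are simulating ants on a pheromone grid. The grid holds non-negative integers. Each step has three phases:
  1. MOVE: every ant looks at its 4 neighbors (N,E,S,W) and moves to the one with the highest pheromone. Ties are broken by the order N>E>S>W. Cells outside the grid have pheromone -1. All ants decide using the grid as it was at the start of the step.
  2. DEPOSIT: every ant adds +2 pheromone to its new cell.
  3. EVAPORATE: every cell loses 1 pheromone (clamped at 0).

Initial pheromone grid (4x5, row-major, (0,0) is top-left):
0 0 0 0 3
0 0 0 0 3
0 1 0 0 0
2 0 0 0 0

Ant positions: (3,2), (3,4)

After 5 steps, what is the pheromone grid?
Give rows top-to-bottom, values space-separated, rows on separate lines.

After step 1: ants at (2,2),(2,4)
  0 0 0 0 2
  0 0 0 0 2
  0 0 1 0 1
  1 0 0 0 0
After step 2: ants at (1,2),(1,4)
  0 0 0 0 1
  0 0 1 0 3
  0 0 0 0 0
  0 0 0 0 0
After step 3: ants at (0,2),(0,4)
  0 0 1 0 2
  0 0 0 0 2
  0 0 0 0 0
  0 0 0 0 0
After step 4: ants at (0,3),(1,4)
  0 0 0 1 1
  0 0 0 0 3
  0 0 0 0 0
  0 0 0 0 0
After step 5: ants at (0,4),(0,4)
  0 0 0 0 4
  0 0 0 0 2
  0 0 0 0 0
  0 0 0 0 0

0 0 0 0 4
0 0 0 0 2
0 0 0 0 0
0 0 0 0 0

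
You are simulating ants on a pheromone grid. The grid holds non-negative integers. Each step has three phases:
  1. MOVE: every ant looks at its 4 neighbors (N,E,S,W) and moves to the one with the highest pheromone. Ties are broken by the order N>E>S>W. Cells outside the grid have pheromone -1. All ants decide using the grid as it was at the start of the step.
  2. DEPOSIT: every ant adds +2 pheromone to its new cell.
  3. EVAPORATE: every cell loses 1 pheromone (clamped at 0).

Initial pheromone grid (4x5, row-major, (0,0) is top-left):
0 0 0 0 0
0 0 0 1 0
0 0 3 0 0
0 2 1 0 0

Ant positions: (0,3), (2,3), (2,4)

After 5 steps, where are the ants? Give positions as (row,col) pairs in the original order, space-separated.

Step 1: ant0:(0,3)->S->(1,3) | ant1:(2,3)->W->(2,2) | ant2:(2,4)->N->(1,4)
  grid max=4 at (2,2)
Step 2: ant0:(1,3)->E->(1,4) | ant1:(2,2)->N->(1,2) | ant2:(1,4)->W->(1,3)
  grid max=3 at (1,3)
Step 3: ant0:(1,4)->W->(1,3) | ant1:(1,2)->E->(1,3) | ant2:(1,3)->E->(1,4)
  grid max=6 at (1,3)
Step 4: ant0:(1,3)->E->(1,4) | ant1:(1,3)->E->(1,4) | ant2:(1,4)->W->(1,3)
  grid max=7 at (1,3)
Step 5: ant0:(1,4)->W->(1,3) | ant1:(1,4)->W->(1,3) | ant2:(1,3)->E->(1,4)
  grid max=10 at (1,3)

(1,3) (1,3) (1,4)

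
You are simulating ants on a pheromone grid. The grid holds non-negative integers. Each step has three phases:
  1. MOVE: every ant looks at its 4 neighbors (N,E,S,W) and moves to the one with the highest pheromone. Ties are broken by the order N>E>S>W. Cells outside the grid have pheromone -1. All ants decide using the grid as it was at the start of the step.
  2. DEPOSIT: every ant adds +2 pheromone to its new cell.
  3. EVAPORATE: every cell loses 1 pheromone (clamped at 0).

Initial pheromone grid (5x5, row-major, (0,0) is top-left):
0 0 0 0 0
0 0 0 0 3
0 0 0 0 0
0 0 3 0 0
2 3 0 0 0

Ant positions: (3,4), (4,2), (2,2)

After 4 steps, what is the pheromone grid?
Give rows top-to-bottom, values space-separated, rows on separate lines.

After step 1: ants at (2,4),(3,2),(3,2)
  0 0 0 0 0
  0 0 0 0 2
  0 0 0 0 1
  0 0 6 0 0
  1 2 0 0 0
After step 2: ants at (1,4),(2,2),(2,2)
  0 0 0 0 0
  0 0 0 0 3
  0 0 3 0 0
  0 0 5 0 0
  0 1 0 0 0
After step 3: ants at (0,4),(3,2),(3,2)
  0 0 0 0 1
  0 0 0 0 2
  0 0 2 0 0
  0 0 8 0 0
  0 0 0 0 0
After step 4: ants at (1,4),(2,2),(2,2)
  0 0 0 0 0
  0 0 0 0 3
  0 0 5 0 0
  0 0 7 0 0
  0 0 0 0 0

0 0 0 0 0
0 0 0 0 3
0 0 5 0 0
0 0 7 0 0
0 0 0 0 0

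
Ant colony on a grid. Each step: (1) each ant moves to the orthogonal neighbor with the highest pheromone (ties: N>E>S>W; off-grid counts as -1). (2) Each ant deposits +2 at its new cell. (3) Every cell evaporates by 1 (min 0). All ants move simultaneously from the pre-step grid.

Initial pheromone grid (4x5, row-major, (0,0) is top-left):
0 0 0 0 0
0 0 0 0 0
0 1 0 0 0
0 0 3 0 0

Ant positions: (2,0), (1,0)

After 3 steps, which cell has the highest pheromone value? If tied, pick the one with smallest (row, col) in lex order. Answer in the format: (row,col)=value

Step 1: ant0:(2,0)->E->(2,1) | ant1:(1,0)->N->(0,0)
  grid max=2 at (2,1)
Step 2: ant0:(2,1)->N->(1,1) | ant1:(0,0)->E->(0,1)
  grid max=1 at (0,1)
Step 3: ant0:(1,1)->N->(0,1) | ant1:(0,1)->S->(1,1)
  grid max=2 at (0,1)
Final grid:
  0 2 0 0 0
  0 2 0 0 0
  0 0 0 0 0
  0 0 0 0 0
Max pheromone 2 at (0,1)

Answer: (0,1)=2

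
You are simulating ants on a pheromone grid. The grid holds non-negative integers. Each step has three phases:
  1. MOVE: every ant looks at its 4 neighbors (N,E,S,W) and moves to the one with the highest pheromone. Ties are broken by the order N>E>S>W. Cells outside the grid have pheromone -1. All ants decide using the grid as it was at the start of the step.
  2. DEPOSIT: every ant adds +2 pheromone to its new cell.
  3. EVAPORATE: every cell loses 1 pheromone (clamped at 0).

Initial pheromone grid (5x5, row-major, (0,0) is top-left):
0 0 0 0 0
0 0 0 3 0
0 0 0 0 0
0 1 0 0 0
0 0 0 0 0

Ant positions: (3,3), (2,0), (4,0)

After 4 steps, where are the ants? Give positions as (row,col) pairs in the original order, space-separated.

Step 1: ant0:(3,3)->N->(2,3) | ant1:(2,0)->N->(1,0) | ant2:(4,0)->N->(3,0)
  grid max=2 at (1,3)
Step 2: ant0:(2,3)->N->(1,3) | ant1:(1,0)->N->(0,0) | ant2:(3,0)->N->(2,0)
  grid max=3 at (1,3)
Step 3: ant0:(1,3)->N->(0,3) | ant1:(0,0)->E->(0,1) | ant2:(2,0)->N->(1,0)
  grid max=2 at (1,3)
Step 4: ant0:(0,3)->S->(1,3) | ant1:(0,1)->E->(0,2) | ant2:(1,0)->N->(0,0)
  grid max=3 at (1,3)

(1,3) (0,2) (0,0)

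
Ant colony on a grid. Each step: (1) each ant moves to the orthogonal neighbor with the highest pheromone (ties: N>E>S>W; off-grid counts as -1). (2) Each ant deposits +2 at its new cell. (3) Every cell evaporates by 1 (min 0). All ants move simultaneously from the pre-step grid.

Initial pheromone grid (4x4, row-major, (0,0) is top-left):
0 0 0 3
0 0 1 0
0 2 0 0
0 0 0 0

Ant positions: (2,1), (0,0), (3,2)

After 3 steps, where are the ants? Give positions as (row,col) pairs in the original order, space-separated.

Step 1: ant0:(2,1)->N->(1,1) | ant1:(0,0)->E->(0,1) | ant2:(3,2)->N->(2,2)
  grid max=2 at (0,3)
Step 2: ant0:(1,1)->N->(0,1) | ant1:(0,1)->S->(1,1) | ant2:(2,2)->W->(2,1)
  grid max=2 at (0,1)
Step 3: ant0:(0,1)->S->(1,1) | ant1:(1,1)->N->(0,1) | ant2:(2,1)->N->(1,1)
  grid max=5 at (1,1)

(1,1) (0,1) (1,1)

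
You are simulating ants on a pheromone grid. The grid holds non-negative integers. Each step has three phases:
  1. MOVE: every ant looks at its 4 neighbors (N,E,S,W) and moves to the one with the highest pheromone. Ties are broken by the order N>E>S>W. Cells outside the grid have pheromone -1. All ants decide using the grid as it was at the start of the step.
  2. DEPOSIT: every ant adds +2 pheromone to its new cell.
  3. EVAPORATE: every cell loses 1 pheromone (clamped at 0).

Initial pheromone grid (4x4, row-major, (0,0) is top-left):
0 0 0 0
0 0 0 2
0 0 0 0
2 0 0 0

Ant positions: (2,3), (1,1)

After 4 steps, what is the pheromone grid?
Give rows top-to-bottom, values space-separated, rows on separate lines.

After step 1: ants at (1,3),(0,1)
  0 1 0 0
  0 0 0 3
  0 0 0 0
  1 0 0 0
After step 2: ants at (0,3),(0,2)
  0 0 1 1
  0 0 0 2
  0 0 0 0
  0 0 0 0
After step 3: ants at (1,3),(0,3)
  0 0 0 2
  0 0 0 3
  0 0 0 0
  0 0 0 0
After step 4: ants at (0,3),(1,3)
  0 0 0 3
  0 0 0 4
  0 0 0 0
  0 0 0 0

0 0 0 3
0 0 0 4
0 0 0 0
0 0 0 0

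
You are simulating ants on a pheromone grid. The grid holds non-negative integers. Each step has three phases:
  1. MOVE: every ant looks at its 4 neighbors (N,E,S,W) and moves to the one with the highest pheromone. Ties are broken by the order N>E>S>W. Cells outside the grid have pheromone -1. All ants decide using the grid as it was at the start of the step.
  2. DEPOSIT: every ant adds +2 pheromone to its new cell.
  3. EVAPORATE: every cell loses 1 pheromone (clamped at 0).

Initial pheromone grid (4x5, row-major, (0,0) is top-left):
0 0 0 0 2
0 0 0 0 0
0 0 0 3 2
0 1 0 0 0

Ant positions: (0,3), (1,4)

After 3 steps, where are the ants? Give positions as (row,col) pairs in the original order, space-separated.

Step 1: ant0:(0,3)->E->(0,4) | ant1:(1,4)->N->(0,4)
  grid max=5 at (0,4)
Step 2: ant0:(0,4)->S->(1,4) | ant1:(0,4)->S->(1,4)
  grid max=4 at (0,4)
Step 3: ant0:(1,4)->N->(0,4) | ant1:(1,4)->N->(0,4)
  grid max=7 at (0,4)

(0,4) (0,4)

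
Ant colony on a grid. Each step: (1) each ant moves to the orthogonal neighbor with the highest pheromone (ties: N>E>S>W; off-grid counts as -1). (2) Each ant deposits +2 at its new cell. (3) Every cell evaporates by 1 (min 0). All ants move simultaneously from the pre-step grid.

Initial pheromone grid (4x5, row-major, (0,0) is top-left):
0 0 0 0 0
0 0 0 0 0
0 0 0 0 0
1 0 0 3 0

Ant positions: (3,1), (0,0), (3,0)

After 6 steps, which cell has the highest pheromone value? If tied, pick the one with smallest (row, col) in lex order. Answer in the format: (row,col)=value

Step 1: ant0:(3,1)->W->(3,0) | ant1:(0,0)->E->(0,1) | ant2:(3,0)->N->(2,0)
  grid max=2 at (3,0)
Step 2: ant0:(3,0)->N->(2,0) | ant1:(0,1)->E->(0,2) | ant2:(2,0)->S->(3,0)
  grid max=3 at (3,0)
Step 3: ant0:(2,0)->S->(3,0) | ant1:(0,2)->E->(0,3) | ant2:(3,0)->N->(2,0)
  grid max=4 at (3,0)
Step 4: ant0:(3,0)->N->(2,0) | ant1:(0,3)->E->(0,4) | ant2:(2,0)->S->(3,0)
  grid max=5 at (3,0)
Step 5: ant0:(2,0)->S->(3,0) | ant1:(0,4)->S->(1,4) | ant2:(3,0)->N->(2,0)
  grid max=6 at (3,0)
Step 6: ant0:(3,0)->N->(2,0) | ant1:(1,4)->N->(0,4) | ant2:(2,0)->S->(3,0)
  grid max=7 at (3,0)
Final grid:
  0 0 0 0 1
  0 0 0 0 0
  6 0 0 0 0
  7 0 0 0 0
Max pheromone 7 at (3,0)

Answer: (3,0)=7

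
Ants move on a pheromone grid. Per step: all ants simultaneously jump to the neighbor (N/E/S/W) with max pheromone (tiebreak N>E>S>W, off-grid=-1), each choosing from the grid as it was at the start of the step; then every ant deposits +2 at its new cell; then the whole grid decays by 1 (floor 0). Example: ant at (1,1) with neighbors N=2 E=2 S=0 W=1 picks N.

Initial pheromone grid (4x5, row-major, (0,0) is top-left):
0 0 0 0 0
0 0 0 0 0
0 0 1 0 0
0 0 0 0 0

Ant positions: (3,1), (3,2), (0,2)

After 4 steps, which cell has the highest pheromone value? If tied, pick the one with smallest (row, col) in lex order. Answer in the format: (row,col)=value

Step 1: ant0:(3,1)->N->(2,1) | ant1:(3,2)->N->(2,2) | ant2:(0,2)->E->(0,3)
  grid max=2 at (2,2)
Step 2: ant0:(2,1)->E->(2,2) | ant1:(2,2)->W->(2,1) | ant2:(0,3)->E->(0,4)
  grid max=3 at (2,2)
Step 3: ant0:(2,2)->W->(2,1) | ant1:(2,1)->E->(2,2) | ant2:(0,4)->S->(1,4)
  grid max=4 at (2,2)
Step 4: ant0:(2,1)->E->(2,2) | ant1:(2,2)->W->(2,1) | ant2:(1,4)->N->(0,4)
  grid max=5 at (2,2)
Final grid:
  0 0 0 0 1
  0 0 0 0 0
  0 4 5 0 0
  0 0 0 0 0
Max pheromone 5 at (2,2)

Answer: (2,2)=5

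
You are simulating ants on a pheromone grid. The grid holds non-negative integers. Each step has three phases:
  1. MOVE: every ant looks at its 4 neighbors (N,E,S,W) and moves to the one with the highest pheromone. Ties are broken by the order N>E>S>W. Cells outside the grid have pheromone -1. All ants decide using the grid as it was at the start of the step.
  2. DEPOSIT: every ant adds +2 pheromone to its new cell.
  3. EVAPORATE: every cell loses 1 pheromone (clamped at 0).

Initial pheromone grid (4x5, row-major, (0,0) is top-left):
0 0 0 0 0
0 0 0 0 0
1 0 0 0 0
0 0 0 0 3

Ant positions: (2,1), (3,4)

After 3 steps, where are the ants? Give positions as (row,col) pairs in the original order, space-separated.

Step 1: ant0:(2,1)->W->(2,0) | ant1:(3,4)->N->(2,4)
  grid max=2 at (2,0)
Step 2: ant0:(2,0)->N->(1,0) | ant1:(2,4)->S->(3,4)
  grid max=3 at (3,4)
Step 3: ant0:(1,0)->S->(2,0) | ant1:(3,4)->N->(2,4)
  grid max=2 at (2,0)

(2,0) (2,4)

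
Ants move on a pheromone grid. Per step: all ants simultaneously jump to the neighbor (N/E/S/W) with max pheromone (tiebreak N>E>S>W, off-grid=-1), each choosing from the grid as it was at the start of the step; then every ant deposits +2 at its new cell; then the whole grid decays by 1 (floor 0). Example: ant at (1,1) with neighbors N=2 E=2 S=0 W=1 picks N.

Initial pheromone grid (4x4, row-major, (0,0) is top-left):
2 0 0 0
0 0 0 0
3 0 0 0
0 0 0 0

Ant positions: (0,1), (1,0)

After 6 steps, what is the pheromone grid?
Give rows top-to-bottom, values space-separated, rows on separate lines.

After step 1: ants at (0,0),(2,0)
  3 0 0 0
  0 0 0 0
  4 0 0 0
  0 0 0 0
After step 2: ants at (0,1),(1,0)
  2 1 0 0
  1 0 0 0
  3 0 0 0
  0 0 0 0
After step 3: ants at (0,0),(2,0)
  3 0 0 0
  0 0 0 0
  4 0 0 0
  0 0 0 0
After step 4: ants at (0,1),(1,0)
  2 1 0 0
  1 0 0 0
  3 0 0 0
  0 0 0 0
After step 5: ants at (0,0),(2,0)
  3 0 0 0
  0 0 0 0
  4 0 0 0
  0 0 0 0
After step 6: ants at (0,1),(1,0)
  2 1 0 0
  1 0 0 0
  3 0 0 0
  0 0 0 0

2 1 0 0
1 0 0 0
3 0 0 0
0 0 0 0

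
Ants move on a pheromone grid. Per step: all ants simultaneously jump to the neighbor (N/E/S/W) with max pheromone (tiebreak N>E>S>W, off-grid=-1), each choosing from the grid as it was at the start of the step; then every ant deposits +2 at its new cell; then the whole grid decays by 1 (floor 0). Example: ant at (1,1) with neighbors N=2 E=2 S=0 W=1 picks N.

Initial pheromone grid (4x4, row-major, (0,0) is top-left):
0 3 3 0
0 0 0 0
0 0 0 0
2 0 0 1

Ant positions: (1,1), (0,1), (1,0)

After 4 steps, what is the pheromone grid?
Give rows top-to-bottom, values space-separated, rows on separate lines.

After step 1: ants at (0,1),(0,2),(0,0)
  1 4 4 0
  0 0 0 0
  0 0 0 0
  1 0 0 0
After step 2: ants at (0,2),(0,1),(0,1)
  0 7 5 0
  0 0 0 0
  0 0 0 0
  0 0 0 0
After step 3: ants at (0,1),(0,2),(0,2)
  0 8 8 0
  0 0 0 0
  0 0 0 0
  0 0 0 0
After step 4: ants at (0,2),(0,1),(0,1)
  0 11 9 0
  0 0 0 0
  0 0 0 0
  0 0 0 0

0 11 9 0
0 0 0 0
0 0 0 0
0 0 0 0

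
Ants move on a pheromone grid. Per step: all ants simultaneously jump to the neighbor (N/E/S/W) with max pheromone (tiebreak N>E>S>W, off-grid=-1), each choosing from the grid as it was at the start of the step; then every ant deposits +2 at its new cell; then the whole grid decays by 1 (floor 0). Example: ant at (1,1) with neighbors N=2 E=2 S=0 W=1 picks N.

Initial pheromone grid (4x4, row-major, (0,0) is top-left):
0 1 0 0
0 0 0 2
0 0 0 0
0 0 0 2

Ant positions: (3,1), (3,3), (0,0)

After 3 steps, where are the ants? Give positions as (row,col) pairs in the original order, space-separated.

Step 1: ant0:(3,1)->N->(2,1) | ant1:(3,3)->N->(2,3) | ant2:(0,0)->E->(0,1)
  grid max=2 at (0,1)
Step 2: ant0:(2,1)->N->(1,1) | ant1:(2,3)->N->(1,3) | ant2:(0,1)->E->(0,2)
  grid max=2 at (1,3)
Step 3: ant0:(1,1)->N->(0,1) | ant1:(1,3)->N->(0,3) | ant2:(0,2)->W->(0,1)
  grid max=4 at (0,1)

(0,1) (0,3) (0,1)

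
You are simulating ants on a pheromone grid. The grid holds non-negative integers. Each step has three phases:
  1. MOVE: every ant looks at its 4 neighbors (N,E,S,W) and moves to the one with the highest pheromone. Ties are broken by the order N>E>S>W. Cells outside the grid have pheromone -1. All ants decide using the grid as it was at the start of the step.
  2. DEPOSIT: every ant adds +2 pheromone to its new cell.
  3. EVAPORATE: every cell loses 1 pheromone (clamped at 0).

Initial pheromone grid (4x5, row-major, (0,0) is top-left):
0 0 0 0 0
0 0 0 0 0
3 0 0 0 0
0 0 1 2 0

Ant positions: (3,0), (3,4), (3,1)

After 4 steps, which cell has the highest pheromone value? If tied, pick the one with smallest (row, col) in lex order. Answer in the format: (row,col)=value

Answer: (3,3)=6

Derivation:
Step 1: ant0:(3,0)->N->(2,0) | ant1:(3,4)->W->(3,3) | ant2:(3,1)->E->(3,2)
  grid max=4 at (2,0)
Step 2: ant0:(2,0)->N->(1,0) | ant1:(3,3)->W->(3,2) | ant2:(3,2)->E->(3,3)
  grid max=4 at (3,3)
Step 3: ant0:(1,0)->S->(2,0) | ant1:(3,2)->E->(3,3) | ant2:(3,3)->W->(3,2)
  grid max=5 at (3,3)
Step 4: ant0:(2,0)->N->(1,0) | ant1:(3,3)->W->(3,2) | ant2:(3,2)->E->(3,3)
  grid max=6 at (3,3)
Final grid:
  0 0 0 0 0
  1 0 0 0 0
  3 0 0 0 0
  0 0 5 6 0
Max pheromone 6 at (3,3)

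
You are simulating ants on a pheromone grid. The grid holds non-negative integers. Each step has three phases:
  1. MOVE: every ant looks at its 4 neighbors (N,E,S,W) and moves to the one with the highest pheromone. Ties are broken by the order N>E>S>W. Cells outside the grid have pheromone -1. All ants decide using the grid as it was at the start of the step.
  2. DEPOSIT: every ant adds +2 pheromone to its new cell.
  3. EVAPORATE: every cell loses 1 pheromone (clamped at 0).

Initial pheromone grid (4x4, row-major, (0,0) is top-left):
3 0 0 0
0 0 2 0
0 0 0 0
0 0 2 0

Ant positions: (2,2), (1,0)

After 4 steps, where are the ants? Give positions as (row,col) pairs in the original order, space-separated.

Step 1: ant0:(2,2)->N->(1,2) | ant1:(1,0)->N->(0,0)
  grid max=4 at (0,0)
Step 2: ant0:(1,2)->N->(0,2) | ant1:(0,0)->E->(0,1)
  grid max=3 at (0,0)
Step 3: ant0:(0,2)->S->(1,2) | ant1:(0,1)->W->(0,0)
  grid max=4 at (0,0)
Step 4: ant0:(1,2)->N->(0,2) | ant1:(0,0)->E->(0,1)
  grid max=3 at (0,0)

(0,2) (0,1)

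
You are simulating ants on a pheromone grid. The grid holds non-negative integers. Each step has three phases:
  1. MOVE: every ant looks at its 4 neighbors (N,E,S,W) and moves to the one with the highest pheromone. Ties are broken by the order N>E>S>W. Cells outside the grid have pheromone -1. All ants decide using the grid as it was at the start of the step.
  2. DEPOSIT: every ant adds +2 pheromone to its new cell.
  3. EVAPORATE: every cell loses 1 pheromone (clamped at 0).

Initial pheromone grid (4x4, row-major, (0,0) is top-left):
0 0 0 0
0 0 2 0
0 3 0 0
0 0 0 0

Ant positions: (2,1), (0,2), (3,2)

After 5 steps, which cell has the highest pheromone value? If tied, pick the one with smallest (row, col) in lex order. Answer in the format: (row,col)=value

Answer: (1,2)=11

Derivation:
Step 1: ant0:(2,1)->N->(1,1) | ant1:(0,2)->S->(1,2) | ant2:(3,2)->N->(2,2)
  grid max=3 at (1,2)
Step 2: ant0:(1,1)->E->(1,2) | ant1:(1,2)->S->(2,2) | ant2:(2,2)->N->(1,2)
  grid max=6 at (1,2)
Step 3: ant0:(1,2)->S->(2,2) | ant1:(2,2)->N->(1,2) | ant2:(1,2)->S->(2,2)
  grid max=7 at (1,2)
Step 4: ant0:(2,2)->N->(1,2) | ant1:(1,2)->S->(2,2) | ant2:(2,2)->N->(1,2)
  grid max=10 at (1,2)
Step 5: ant0:(1,2)->S->(2,2) | ant1:(2,2)->N->(1,2) | ant2:(1,2)->S->(2,2)
  grid max=11 at (1,2)
Final grid:
  0 0 0 0
  0 0 11 0
  0 0 9 0
  0 0 0 0
Max pheromone 11 at (1,2)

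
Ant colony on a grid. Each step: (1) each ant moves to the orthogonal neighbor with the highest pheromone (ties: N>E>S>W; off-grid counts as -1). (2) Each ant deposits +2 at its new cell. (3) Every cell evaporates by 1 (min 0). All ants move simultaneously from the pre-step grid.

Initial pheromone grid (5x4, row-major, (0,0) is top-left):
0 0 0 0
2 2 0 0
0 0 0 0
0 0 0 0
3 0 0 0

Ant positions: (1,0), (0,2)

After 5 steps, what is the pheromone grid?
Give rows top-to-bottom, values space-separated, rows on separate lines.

After step 1: ants at (1,1),(0,3)
  0 0 0 1
  1 3 0 0
  0 0 0 0
  0 0 0 0
  2 0 0 0
After step 2: ants at (1,0),(1,3)
  0 0 0 0
  2 2 0 1
  0 0 0 0
  0 0 0 0
  1 0 0 0
After step 3: ants at (1,1),(0,3)
  0 0 0 1
  1 3 0 0
  0 0 0 0
  0 0 0 0
  0 0 0 0
After step 4: ants at (1,0),(1,3)
  0 0 0 0
  2 2 0 1
  0 0 0 0
  0 0 0 0
  0 0 0 0
After step 5: ants at (1,1),(0,3)
  0 0 0 1
  1 3 0 0
  0 0 0 0
  0 0 0 0
  0 0 0 0

0 0 0 1
1 3 0 0
0 0 0 0
0 0 0 0
0 0 0 0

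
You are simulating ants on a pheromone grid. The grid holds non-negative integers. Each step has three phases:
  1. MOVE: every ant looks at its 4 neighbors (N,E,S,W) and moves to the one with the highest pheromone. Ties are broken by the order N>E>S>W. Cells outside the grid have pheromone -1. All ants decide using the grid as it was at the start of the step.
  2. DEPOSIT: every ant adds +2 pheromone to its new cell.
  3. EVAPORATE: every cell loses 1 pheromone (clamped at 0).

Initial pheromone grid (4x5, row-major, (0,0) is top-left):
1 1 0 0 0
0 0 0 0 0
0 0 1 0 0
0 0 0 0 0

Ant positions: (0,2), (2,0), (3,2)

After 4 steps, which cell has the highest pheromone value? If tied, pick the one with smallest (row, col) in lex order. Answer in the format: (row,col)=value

Answer: (0,2)=5

Derivation:
Step 1: ant0:(0,2)->W->(0,1) | ant1:(2,0)->N->(1,0) | ant2:(3,2)->N->(2,2)
  grid max=2 at (0,1)
Step 2: ant0:(0,1)->E->(0,2) | ant1:(1,0)->N->(0,0) | ant2:(2,2)->N->(1,2)
  grid max=1 at (0,0)
Step 3: ant0:(0,2)->S->(1,2) | ant1:(0,0)->E->(0,1) | ant2:(1,2)->N->(0,2)
  grid max=2 at (0,1)
Step 4: ant0:(1,2)->N->(0,2) | ant1:(0,1)->E->(0,2) | ant2:(0,2)->S->(1,2)
  grid max=5 at (0,2)
Final grid:
  0 1 5 0 0
  0 0 3 0 0
  0 0 0 0 0
  0 0 0 0 0
Max pheromone 5 at (0,2)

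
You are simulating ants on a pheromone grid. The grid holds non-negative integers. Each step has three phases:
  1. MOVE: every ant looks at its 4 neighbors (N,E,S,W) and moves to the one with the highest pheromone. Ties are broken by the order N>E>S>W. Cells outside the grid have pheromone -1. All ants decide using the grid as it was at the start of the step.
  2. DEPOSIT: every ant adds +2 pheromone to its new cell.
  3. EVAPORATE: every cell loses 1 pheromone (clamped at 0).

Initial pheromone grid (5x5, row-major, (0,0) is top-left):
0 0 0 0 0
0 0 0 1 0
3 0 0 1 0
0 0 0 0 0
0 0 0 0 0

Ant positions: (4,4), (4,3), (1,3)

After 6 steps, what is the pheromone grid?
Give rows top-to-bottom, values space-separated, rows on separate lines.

After step 1: ants at (3,4),(3,3),(2,3)
  0 0 0 0 0
  0 0 0 0 0
  2 0 0 2 0
  0 0 0 1 1
  0 0 0 0 0
After step 2: ants at (3,3),(2,3),(3,3)
  0 0 0 0 0
  0 0 0 0 0
  1 0 0 3 0
  0 0 0 4 0
  0 0 0 0 0
After step 3: ants at (2,3),(3,3),(2,3)
  0 0 0 0 0
  0 0 0 0 0
  0 0 0 6 0
  0 0 0 5 0
  0 0 0 0 0
After step 4: ants at (3,3),(2,3),(3,3)
  0 0 0 0 0
  0 0 0 0 0
  0 0 0 7 0
  0 0 0 8 0
  0 0 0 0 0
After step 5: ants at (2,3),(3,3),(2,3)
  0 0 0 0 0
  0 0 0 0 0
  0 0 0 10 0
  0 0 0 9 0
  0 0 0 0 0
After step 6: ants at (3,3),(2,3),(3,3)
  0 0 0 0 0
  0 0 0 0 0
  0 0 0 11 0
  0 0 0 12 0
  0 0 0 0 0

0 0 0 0 0
0 0 0 0 0
0 0 0 11 0
0 0 0 12 0
0 0 0 0 0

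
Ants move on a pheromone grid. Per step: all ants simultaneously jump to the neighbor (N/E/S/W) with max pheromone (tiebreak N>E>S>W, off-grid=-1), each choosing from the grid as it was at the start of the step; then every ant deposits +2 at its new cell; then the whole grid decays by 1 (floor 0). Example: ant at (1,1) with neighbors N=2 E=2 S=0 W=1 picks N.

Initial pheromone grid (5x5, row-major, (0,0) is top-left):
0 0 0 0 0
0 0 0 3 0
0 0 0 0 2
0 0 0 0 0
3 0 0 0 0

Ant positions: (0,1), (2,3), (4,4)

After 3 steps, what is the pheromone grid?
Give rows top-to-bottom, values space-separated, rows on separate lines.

After step 1: ants at (0,2),(1,3),(3,4)
  0 0 1 0 0
  0 0 0 4 0
  0 0 0 0 1
  0 0 0 0 1
  2 0 0 0 0
After step 2: ants at (0,3),(0,3),(2,4)
  0 0 0 3 0
  0 0 0 3 0
  0 0 0 0 2
  0 0 0 0 0
  1 0 0 0 0
After step 3: ants at (1,3),(1,3),(1,4)
  0 0 0 2 0
  0 0 0 6 1
  0 0 0 0 1
  0 0 0 0 0
  0 0 0 0 0

0 0 0 2 0
0 0 0 6 1
0 0 0 0 1
0 0 0 0 0
0 0 0 0 0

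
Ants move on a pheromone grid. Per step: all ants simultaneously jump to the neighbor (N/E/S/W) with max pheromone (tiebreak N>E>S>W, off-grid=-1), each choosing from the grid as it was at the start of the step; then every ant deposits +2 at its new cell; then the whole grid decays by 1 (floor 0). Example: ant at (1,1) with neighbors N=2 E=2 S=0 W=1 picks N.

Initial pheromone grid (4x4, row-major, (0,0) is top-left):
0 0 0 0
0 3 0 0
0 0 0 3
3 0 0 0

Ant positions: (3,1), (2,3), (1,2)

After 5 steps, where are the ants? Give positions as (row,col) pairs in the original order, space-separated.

Step 1: ant0:(3,1)->W->(3,0) | ant1:(2,3)->N->(1,3) | ant2:(1,2)->W->(1,1)
  grid max=4 at (1,1)
Step 2: ant0:(3,0)->N->(2,0) | ant1:(1,3)->S->(2,3) | ant2:(1,1)->N->(0,1)
  grid max=3 at (1,1)
Step 3: ant0:(2,0)->S->(3,0) | ant1:(2,3)->N->(1,3) | ant2:(0,1)->S->(1,1)
  grid max=4 at (1,1)
Step 4: ant0:(3,0)->N->(2,0) | ant1:(1,3)->S->(2,3) | ant2:(1,1)->N->(0,1)
  grid max=3 at (1,1)
Step 5: ant0:(2,0)->S->(3,0) | ant1:(2,3)->N->(1,3) | ant2:(0,1)->S->(1,1)
  grid max=4 at (1,1)

(3,0) (1,3) (1,1)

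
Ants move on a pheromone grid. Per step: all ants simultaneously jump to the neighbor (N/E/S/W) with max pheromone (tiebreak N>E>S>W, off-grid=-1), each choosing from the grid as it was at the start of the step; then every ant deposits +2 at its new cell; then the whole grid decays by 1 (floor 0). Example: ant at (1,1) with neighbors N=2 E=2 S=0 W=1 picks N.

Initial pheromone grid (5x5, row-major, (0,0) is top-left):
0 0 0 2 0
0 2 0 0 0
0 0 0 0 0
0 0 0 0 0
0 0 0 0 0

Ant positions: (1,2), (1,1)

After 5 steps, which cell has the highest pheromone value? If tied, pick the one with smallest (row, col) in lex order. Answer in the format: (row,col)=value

Answer: (1,1)=7

Derivation:
Step 1: ant0:(1,2)->W->(1,1) | ant1:(1,1)->N->(0,1)
  grid max=3 at (1,1)
Step 2: ant0:(1,1)->N->(0,1) | ant1:(0,1)->S->(1,1)
  grid max=4 at (1,1)
Step 3: ant0:(0,1)->S->(1,1) | ant1:(1,1)->N->(0,1)
  grid max=5 at (1,1)
Step 4: ant0:(1,1)->N->(0,1) | ant1:(0,1)->S->(1,1)
  grid max=6 at (1,1)
Step 5: ant0:(0,1)->S->(1,1) | ant1:(1,1)->N->(0,1)
  grid max=7 at (1,1)
Final grid:
  0 5 0 0 0
  0 7 0 0 0
  0 0 0 0 0
  0 0 0 0 0
  0 0 0 0 0
Max pheromone 7 at (1,1)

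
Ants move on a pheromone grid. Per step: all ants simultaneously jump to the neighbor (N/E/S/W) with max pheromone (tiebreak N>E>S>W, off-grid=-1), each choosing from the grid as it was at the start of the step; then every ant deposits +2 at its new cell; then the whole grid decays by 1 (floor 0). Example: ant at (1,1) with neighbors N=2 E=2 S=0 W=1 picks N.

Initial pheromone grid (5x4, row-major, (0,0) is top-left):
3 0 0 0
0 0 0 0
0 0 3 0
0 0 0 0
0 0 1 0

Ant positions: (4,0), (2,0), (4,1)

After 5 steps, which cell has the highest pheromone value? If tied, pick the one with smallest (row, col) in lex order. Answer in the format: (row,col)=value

Step 1: ant0:(4,0)->N->(3,0) | ant1:(2,0)->N->(1,0) | ant2:(4,1)->E->(4,2)
  grid max=2 at (0,0)
Step 2: ant0:(3,0)->N->(2,0) | ant1:(1,0)->N->(0,0) | ant2:(4,2)->N->(3,2)
  grid max=3 at (0,0)
Step 3: ant0:(2,0)->N->(1,0) | ant1:(0,0)->E->(0,1) | ant2:(3,2)->N->(2,2)
  grid max=2 at (0,0)
Step 4: ant0:(1,0)->N->(0,0) | ant1:(0,1)->W->(0,0) | ant2:(2,2)->N->(1,2)
  grid max=5 at (0,0)
Step 5: ant0:(0,0)->E->(0,1) | ant1:(0,0)->E->(0,1) | ant2:(1,2)->S->(2,2)
  grid max=4 at (0,0)
Final grid:
  4 3 0 0
  0 0 0 0
  0 0 2 0
  0 0 0 0
  0 0 0 0
Max pheromone 4 at (0,0)

Answer: (0,0)=4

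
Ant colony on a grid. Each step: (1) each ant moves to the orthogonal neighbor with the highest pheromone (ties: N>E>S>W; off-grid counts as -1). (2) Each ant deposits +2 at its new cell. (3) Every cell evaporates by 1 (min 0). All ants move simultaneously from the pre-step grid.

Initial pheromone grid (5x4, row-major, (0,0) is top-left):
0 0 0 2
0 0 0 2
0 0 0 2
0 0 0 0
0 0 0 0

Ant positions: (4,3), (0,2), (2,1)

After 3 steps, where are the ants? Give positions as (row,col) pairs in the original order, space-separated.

Step 1: ant0:(4,3)->N->(3,3) | ant1:(0,2)->E->(0,3) | ant2:(2,1)->N->(1,1)
  grid max=3 at (0,3)
Step 2: ant0:(3,3)->N->(2,3) | ant1:(0,3)->S->(1,3) | ant2:(1,1)->N->(0,1)
  grid max=2 at (0,3)
Step 3: ant0:(2,3)->N->(1,3) | ant1:(1,3)->N->(0,3) | ant2:(0,1)->E->(0,2)
  grid max=3 at (0,3)

(1,3) (0,3) (0,2)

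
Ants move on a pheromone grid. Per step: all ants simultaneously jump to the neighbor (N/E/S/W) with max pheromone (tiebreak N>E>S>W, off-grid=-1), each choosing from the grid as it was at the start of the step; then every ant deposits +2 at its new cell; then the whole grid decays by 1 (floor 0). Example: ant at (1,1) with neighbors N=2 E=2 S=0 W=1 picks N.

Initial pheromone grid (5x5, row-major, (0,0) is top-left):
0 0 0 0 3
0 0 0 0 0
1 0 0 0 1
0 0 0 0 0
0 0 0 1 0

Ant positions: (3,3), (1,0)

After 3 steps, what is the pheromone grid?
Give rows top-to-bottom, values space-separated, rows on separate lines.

After step 1: ants at (4,3),(2,0)
  0 0 0 0 2
  0 0 0 0 0
  2 0 0 0 0
  0 0 0 0 0
  0 0 0 2 0
After step 2: ants at (3,3),(1,0)
  0 0 0 0 1
  1 0 0 0 0
  1 0 0 0 0
  0 0 0 1 0
  0 0 0 1 0
After step 3: ants at (4,3),(2,0)
  0 0 0 0 0
  0 0 0 0 0
  2 0 0 0 0
  0 0 0 0 0
  0 0 0 2 0

0 0 0 0 0
0 0 0 0 0
2 0 0 0 0
0 0 0 0 0
0 0 0 2 0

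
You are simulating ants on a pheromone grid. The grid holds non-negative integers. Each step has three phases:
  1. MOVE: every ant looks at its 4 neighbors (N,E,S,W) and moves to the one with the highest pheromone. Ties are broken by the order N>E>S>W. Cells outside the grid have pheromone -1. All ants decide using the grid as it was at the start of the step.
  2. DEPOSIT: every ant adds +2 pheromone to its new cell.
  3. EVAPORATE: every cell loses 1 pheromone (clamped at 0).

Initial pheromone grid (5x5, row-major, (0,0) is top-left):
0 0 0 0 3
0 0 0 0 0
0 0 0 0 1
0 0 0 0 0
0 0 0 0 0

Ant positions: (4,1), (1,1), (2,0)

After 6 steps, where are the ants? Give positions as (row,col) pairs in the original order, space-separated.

Step 1: ant0:(4,1)->N->(3,1) | ant1:(1,1)->N->(0,1) | ant2:(2,0)->N->(1,0)
  grid max=2 at (0,4)
Step 2: ant0:(3,1)->N->(2,1) | ant1:(0,1)->E->(0,2) | ant2:(1,0)->N->(0,0)
  grid max=1 at (0,0)
Step 3: ant0:(2,1)->N->(1,1) | ant1:(0,2)->E->(0,3) | ant2:(0,0)->E->(0,1)
  grid max=1 at (0,1)
Step 4: ant0:(1,1)->N->(0,1) | ant1:(0,3)->E->(0,4) | ant2:(0,1)->S->(1,1)
  grid max=2 at (0,1)
Step 5: ant0:(0,1)->S->(1,1) | ant1:(0,4)->S->(1,4) | ant2:(1,1)->N->(0,1)
  grid max=3 at (0,1)
Step 6: ant0:(1,1)->N->(0,1) | ant1:(1,4)->N->(0,4) | ant2:(0,1)->S->(1,1)
  grid max=4 at (0,1)

(0,1) (0,4) (1,1)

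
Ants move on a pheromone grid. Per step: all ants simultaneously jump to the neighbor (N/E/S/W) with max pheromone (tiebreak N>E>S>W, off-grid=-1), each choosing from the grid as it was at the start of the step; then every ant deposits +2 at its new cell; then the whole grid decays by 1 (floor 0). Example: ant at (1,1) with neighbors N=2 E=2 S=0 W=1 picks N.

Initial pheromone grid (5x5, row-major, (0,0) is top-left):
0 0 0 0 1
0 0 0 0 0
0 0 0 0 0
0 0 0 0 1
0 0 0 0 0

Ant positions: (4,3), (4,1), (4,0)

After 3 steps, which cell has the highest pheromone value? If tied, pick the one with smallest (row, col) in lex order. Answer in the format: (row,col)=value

Step 1: ant0:(4,3)->N->(3,3) | ant1:(4,1)->N->(3,1) | ant2:(4,0)->N->(3,0)
  grid max=1 at (3,0)
Step 2: ant0:(3,3)->N->(2,3) | ant1:(3,1)->W->(3,0) | ant2:(3,0)->E->(3,1)
  grid max=2 at (3,0)
Step 3: ant0:(2,3)->N->(1,3) | ant1:(3,0)->E->(3,1) | ant2:(3,1)->W->(3,0)
  grid max=3 at (3,0)
Final grid:
  0 0 0 0 0
  0 0 0 1 0
  0 0 0 0 0
  3 3 0 0 0
  0 0 0 0 0
Max pheromone 3 at (3,0)

Answer: (3,0)=3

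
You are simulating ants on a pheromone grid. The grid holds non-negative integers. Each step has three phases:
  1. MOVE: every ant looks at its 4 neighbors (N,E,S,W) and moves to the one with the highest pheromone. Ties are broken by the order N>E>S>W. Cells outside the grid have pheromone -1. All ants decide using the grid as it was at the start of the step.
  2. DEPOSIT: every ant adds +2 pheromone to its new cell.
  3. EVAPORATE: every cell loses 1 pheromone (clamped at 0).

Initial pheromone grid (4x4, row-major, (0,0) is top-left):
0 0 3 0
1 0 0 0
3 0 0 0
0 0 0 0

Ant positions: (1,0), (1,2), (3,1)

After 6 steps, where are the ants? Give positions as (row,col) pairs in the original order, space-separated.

Step 1: ant0:(1,0)->S->(2,0) | ant1:(1,2)->N->(0,2) | ant2:(3,1)->N->(2,1)
  grid max=4 at (0,2)
Step 2: ant0:(2,0)->E->(2,1) | ant1:(0,2)->E->(0,3) | ant2:(2,1)->W->(2,0)
  grid max=5 at (2,0)
Step 3: ant0:(2,1)->W->(2,0) | ant1:(0,3)->W->(0,2) | ant2:(2,0)->E->(2,1)
  grid max=6 at (2,0)
Step 4: ant0:(2,0)->E->(2,1) | ant1:(0,2)->E->(0,3) | ant2:(2,1)->W->(2,0)
  grid max=7 at (2,0)
Step 5: ant0:(2,1)->W->(2,0) | ant1:(0,3)->W->(0,2) | ant2:(2,0)->E->(2,1)
  grid max=8 at (2,0)
Step 6: ant0:(2,0)->E->(2,1) | ant1:(0,2)->E->(0,3) | ant2:(2,1)->W->(2,0)
  grid max=9 at (2,0)

(2,1) (0,3) (2,0)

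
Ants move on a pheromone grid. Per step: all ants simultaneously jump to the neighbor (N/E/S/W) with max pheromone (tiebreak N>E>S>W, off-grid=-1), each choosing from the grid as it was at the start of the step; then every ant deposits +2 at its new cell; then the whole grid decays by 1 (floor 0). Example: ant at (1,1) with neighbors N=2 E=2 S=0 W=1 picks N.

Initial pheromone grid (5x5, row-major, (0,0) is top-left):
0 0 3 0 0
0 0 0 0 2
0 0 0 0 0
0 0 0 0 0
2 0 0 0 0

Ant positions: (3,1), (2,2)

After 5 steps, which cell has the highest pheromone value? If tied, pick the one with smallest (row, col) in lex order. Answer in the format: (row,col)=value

Answer: (0,2)=4

Derivation:
Step 1: ant0:(3,1)->N->(2,1) | ant1:(2,2)->N->(1,2)
  grid max=2 at (0,2)
Step 2: ant0:(2,1)->N->(1,1) | ant1:(1,2)->N->(0,2)
  grid max=3 at (0,2)
Step 3: ant0:(1,1)->N->(0,1) | ant1:(0,2)->E->(0,3)
  grid max=2 at (0,2)
Step 4: ant0:(0,1)->E->(0,2) | ant1:(0,3)->W->(0,2)
  grid max=5 at (0,2)
Step 5: ant0:(0,2)->E->(0,3) | ant1:(0,2)->E->(0,3)
  grid max=4 at (0,2)
Final grid:
  0 0 4 3 0
  0 0 0 0 0
  0 0 0 0 0
  0 0 0 0 0
  0 0 0 0 0
Max pheromone 4 at (0,2)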